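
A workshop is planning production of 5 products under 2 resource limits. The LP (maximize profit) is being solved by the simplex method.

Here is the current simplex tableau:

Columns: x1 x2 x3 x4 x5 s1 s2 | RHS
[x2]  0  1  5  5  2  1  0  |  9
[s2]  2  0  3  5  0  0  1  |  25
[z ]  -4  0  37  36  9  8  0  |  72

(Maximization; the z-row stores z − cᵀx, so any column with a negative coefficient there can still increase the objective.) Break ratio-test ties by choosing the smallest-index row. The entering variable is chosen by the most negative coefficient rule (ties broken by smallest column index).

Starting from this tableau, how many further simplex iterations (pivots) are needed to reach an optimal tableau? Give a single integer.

pivot: x1 in, s2 out → z = 122
No improving column remains; optimal.

1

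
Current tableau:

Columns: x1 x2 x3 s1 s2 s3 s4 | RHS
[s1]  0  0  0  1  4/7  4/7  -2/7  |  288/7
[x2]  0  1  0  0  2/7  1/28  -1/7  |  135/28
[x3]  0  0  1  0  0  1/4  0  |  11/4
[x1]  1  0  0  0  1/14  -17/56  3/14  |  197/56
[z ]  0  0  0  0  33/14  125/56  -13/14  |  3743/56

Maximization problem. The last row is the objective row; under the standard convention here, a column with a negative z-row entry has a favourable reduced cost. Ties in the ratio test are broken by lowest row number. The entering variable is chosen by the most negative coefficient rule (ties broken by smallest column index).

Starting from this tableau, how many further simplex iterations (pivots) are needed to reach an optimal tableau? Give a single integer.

pivot: s4 in, x1 out → z = 985/12
No improving column remains; optimal.

1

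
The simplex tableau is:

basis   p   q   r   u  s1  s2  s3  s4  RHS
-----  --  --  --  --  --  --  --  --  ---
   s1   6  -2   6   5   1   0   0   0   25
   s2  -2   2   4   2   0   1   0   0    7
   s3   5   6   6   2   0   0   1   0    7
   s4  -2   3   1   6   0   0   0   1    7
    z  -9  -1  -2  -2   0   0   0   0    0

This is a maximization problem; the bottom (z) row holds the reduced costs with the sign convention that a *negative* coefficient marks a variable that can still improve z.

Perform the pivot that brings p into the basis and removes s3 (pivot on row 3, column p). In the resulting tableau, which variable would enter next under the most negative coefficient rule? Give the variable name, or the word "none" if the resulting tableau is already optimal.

none

Pivot element 5. New z-row = old z-row − (-9)·(row 3/5).
Updated z-row coefficients: p: 0, q: 49/5, r: 44/5, u: 8/5, s1: 0, s2: 0, s3: 9/5, s4: 0.
No coefficient is strictly negative; the tableau after this pivot is optimal.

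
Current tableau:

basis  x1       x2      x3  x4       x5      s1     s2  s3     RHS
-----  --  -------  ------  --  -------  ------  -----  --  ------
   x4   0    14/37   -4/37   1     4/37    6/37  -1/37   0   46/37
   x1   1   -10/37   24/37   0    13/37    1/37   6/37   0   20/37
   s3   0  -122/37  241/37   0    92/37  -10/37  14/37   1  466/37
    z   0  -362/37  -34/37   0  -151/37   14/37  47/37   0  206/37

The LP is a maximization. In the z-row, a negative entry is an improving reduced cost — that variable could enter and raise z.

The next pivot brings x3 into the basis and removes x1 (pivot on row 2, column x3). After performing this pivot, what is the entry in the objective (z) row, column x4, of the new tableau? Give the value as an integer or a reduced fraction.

0

Pivot element is row 2, column x3: 24/37.
Normalize row 2: new (row 2, x4) = 0/(24/37) = 0.
z-row ← z-row − (-34/37)·(new row 2): 0 − (-34/37)·0 = 0.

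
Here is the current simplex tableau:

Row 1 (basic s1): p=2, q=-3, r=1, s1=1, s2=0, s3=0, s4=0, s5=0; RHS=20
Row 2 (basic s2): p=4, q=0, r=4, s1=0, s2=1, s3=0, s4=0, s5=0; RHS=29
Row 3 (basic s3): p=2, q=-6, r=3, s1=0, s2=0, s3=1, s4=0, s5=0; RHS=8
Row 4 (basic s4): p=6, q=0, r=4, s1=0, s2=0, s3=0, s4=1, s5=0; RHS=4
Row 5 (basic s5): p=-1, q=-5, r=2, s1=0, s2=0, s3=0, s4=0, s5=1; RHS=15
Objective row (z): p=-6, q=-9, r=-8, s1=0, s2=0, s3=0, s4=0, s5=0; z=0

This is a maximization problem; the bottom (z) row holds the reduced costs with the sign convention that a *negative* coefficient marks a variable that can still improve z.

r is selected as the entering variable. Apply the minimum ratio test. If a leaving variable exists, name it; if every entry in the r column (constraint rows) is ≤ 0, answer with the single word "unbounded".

Ratios: row 1 (s1): 20/1 = 20; row 2 (s2): 29/4 = 29/4; row 3 (s3): 8/3 = 8/3; row 4 (s4): 4/4 = 1; row 5 (s5): 15/2 = 15/2.
Minimum ratio is in the s4 row, so s4 leaves.

s4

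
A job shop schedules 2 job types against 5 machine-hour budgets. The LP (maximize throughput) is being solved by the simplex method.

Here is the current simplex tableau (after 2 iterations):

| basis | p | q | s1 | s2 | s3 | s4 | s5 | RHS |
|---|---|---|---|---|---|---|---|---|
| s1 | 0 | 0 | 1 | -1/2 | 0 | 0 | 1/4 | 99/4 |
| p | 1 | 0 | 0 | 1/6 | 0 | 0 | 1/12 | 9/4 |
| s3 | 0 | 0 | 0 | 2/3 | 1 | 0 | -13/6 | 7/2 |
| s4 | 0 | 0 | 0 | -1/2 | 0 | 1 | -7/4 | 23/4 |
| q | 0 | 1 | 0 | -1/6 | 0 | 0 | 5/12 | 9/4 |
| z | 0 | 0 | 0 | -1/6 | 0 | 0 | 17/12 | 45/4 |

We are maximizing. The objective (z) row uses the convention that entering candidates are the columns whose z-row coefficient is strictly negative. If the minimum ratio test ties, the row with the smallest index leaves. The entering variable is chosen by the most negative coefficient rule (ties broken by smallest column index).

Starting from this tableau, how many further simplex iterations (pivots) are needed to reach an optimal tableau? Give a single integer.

1

pivot: s2 in, s3 out → z = 97/8
No improving column remains; optimal.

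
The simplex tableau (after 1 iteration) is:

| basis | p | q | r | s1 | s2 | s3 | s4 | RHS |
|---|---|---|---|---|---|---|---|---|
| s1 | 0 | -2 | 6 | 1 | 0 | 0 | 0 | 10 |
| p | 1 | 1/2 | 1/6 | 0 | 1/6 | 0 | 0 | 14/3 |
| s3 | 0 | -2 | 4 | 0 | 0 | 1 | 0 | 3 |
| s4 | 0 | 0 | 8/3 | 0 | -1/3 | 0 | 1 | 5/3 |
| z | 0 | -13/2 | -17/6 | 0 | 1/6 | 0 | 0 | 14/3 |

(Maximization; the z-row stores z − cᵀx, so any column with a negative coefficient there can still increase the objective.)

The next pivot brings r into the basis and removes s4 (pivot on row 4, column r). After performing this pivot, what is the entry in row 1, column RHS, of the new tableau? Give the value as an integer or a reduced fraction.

Pivot element is row 4, column r: 8/3.
Normalize row 4: new (row 4, RHS) = (5/3)/(8/3) = 5/8.
row 1 ← row 1 − 6·(new row 4): 10 − 6·(5/8) = 25/4.

25/4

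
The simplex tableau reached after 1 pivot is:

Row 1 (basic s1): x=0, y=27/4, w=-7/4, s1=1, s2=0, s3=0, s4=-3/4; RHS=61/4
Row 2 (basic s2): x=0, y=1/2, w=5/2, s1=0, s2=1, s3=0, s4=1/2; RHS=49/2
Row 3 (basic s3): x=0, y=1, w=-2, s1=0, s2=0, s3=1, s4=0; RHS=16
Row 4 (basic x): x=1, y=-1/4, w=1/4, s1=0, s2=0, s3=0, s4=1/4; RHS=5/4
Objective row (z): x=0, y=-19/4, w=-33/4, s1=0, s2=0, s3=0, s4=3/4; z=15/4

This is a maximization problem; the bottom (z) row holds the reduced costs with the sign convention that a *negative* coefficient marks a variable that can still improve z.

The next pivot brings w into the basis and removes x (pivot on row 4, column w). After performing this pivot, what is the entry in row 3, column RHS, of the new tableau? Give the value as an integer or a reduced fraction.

Pivot element is row 4, column w: 1/4.
Normalize row 4: new (row 4, RHS) = (5/4)/(1/4) = 5.
row 3 ← row 3 − (-2)·(new row 4): 16 − (-2)·5 = 26.

26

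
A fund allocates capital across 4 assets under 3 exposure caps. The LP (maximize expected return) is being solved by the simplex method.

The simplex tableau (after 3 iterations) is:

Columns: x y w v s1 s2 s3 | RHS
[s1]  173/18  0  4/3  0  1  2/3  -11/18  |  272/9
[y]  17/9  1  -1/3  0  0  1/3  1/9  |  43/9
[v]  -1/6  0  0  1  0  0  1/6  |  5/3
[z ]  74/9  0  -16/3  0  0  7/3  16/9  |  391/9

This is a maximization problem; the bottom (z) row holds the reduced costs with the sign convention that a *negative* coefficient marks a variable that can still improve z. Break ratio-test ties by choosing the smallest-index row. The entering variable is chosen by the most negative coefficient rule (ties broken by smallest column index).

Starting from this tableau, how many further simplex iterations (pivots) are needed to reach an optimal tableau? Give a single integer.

2

pivot: w in, s1 out → z = 493/3
pivot: s3 in, v out → z = 171
No improving column remains; optimal.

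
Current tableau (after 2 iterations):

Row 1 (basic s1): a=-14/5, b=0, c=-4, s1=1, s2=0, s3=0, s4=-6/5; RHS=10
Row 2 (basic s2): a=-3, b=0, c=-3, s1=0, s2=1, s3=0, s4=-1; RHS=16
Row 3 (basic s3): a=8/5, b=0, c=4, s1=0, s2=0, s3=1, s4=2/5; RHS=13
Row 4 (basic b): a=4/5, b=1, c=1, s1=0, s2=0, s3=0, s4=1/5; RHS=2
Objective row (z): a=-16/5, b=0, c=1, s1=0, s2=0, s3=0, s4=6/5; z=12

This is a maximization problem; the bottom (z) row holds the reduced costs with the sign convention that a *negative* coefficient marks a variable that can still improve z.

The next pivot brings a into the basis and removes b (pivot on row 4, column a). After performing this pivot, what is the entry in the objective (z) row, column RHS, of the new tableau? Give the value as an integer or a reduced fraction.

20

Pivot element is row 4, column a: 4/5.
Normalize row 4: new (row 4, RHS) = 2/(4/5) = 5/2.
z-row ← z-row − (-16/5)·(new row 4): 12 − (-16/5)·(5/2) = 20.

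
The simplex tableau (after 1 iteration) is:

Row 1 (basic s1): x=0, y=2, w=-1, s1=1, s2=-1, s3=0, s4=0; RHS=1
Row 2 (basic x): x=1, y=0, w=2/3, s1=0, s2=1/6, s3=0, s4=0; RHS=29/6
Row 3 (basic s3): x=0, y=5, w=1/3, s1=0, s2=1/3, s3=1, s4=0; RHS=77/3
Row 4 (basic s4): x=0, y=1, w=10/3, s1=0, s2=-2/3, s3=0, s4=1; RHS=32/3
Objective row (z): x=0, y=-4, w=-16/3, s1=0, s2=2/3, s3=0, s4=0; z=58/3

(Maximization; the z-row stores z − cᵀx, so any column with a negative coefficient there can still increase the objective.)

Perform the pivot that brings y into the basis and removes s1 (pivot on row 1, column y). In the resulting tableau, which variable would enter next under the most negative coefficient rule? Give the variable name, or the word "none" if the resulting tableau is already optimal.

w

Pivot element 2. New z-row = old z-row − (-4)·(row 1/2).
Updated z-row coefficients: x: 0, y: 0, w: -22/3, s1: 2, s2: -4/3, s3: 0, s4: 0.
The most negative is -22/3 in column w, so w would enter next.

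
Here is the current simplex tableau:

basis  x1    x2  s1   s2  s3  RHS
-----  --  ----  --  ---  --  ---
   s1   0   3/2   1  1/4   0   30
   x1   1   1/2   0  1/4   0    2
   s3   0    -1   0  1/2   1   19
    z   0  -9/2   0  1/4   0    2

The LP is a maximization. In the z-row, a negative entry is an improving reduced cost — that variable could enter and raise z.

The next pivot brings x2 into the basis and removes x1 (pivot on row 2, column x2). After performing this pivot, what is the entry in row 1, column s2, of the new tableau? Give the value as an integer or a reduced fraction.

Pivot element is row 2, column x2: 1/2.
Normalize row 2: new (row 2, s2) = (1/4)/(1/2) = 1/2.
row 1 ← row 1 − (3/2)·(new row 2): 1/4 − (3/2)·(1/2) = -1/2.

-1/2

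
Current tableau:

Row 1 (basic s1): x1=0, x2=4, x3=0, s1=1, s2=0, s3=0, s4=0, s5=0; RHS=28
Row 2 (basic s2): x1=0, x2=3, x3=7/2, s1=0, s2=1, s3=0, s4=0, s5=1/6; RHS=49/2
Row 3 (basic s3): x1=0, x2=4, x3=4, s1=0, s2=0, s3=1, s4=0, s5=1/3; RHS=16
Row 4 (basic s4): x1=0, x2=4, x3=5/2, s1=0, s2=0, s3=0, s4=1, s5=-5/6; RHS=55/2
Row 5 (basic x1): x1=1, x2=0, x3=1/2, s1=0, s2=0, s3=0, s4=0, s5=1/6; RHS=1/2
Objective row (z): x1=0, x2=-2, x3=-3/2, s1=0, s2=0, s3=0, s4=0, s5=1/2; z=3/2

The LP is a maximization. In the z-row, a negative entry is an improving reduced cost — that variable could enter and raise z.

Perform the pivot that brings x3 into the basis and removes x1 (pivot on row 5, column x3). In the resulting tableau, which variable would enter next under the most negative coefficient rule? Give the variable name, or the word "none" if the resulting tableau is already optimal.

x2

Pivot element 1/2. New z-row = old z-row − (-3/2)·(row 5/(1/2)).
Updated z-row coefficients: x1: 3, x2: -2, x3: 0, s1: 0, s2: 0, s3: 0, s4: 0, s5: 1.
The most negative is -2 in column x2, so x2 would enter next.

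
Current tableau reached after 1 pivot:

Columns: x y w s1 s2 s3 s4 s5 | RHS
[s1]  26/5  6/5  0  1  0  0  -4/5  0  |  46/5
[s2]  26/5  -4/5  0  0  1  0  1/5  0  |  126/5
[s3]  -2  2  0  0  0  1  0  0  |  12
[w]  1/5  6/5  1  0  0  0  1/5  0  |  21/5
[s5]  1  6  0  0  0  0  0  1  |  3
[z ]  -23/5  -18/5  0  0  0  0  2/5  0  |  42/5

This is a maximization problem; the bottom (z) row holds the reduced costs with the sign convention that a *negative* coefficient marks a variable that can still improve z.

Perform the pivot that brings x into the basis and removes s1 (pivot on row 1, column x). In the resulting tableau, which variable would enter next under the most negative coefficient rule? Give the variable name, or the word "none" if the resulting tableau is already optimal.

Pivot element 26/5. New z-row = old z-row − (-23/5)·(row 1/(26/5)).
Updated z-row coefficients: x: 0, y: -33/13, w: 0, s1: 23/26, s2: 0, s3: 0, s4: -4/13, s5: 0.
The most negative is -33/13 in column y, so y would enter next.

y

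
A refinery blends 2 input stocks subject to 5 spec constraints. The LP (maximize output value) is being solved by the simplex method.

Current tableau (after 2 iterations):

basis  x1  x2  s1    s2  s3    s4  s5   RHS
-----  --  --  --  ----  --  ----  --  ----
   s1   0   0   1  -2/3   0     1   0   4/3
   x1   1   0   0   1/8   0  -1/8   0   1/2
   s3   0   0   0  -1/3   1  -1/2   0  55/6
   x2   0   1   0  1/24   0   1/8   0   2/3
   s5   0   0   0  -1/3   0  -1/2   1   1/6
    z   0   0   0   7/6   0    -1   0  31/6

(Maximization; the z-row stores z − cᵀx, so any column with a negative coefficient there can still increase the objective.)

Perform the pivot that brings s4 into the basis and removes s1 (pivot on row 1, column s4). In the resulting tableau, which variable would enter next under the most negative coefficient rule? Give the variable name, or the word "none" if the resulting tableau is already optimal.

none

Pivot element 1. New z-row = old z-row − (-1)·(row 1/1).
Updated z-row coefficients: x1: 0, x2: 0, s1: 1, s2: 1/2, s3: 0, s4: 0, s5: 0.
No coefficient is strictly negative; the tableau after this pivot is optimal.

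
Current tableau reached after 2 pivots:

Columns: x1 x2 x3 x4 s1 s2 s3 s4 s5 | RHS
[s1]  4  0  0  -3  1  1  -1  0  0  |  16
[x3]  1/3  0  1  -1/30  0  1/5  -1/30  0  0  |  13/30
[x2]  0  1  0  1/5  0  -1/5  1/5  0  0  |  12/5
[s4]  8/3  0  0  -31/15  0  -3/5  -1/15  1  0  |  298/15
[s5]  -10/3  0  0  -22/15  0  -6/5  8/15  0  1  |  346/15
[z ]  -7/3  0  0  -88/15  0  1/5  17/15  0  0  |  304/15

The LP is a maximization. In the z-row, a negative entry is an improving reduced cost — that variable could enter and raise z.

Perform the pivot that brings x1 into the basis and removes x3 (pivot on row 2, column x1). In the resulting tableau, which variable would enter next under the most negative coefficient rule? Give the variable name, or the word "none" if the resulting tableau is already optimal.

x4

Pivot element 1/3. New z-row = old z-row − (-7/3)·(row 2/(1/3)).
Updated z-row coefficients: x1: 0, x2: 0, x3: 7, x4: -61/10, s1: 0, s2: 8/5, s3: 9/10, s4: 0, s5: 0.
The most negative is -61/10 in column x4, so x4 would enter next.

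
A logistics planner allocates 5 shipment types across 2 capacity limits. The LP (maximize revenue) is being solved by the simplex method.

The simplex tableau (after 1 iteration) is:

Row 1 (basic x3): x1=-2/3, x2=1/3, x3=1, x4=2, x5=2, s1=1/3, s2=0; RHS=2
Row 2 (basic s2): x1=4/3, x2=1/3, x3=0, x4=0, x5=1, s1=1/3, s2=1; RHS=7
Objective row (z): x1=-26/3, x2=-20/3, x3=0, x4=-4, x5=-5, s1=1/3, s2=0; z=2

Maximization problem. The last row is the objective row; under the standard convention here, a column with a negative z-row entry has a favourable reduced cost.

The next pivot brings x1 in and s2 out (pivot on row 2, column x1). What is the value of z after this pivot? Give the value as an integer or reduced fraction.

95/2

Minimum ratio for x1: 7/(4/3) = 21/4.
z changes by −(z-row coeff of x1)·ratio = −(-26/3)·(21/4) = 91/2.
New z = 2 + (91/2) = 95/2.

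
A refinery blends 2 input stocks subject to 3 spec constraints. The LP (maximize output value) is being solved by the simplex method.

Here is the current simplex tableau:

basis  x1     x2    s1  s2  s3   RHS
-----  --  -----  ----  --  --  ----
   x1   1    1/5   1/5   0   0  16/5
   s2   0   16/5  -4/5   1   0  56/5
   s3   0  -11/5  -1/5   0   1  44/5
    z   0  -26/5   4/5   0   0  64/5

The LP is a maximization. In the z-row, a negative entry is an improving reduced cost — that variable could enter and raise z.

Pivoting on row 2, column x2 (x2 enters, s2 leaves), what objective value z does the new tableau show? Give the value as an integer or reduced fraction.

31

Minimum ratio for x2: (56/5)/(16/5) = 7/2.
z changes by −(z-row coeff of x2)·ratio = −(-26/5)·(7/2) = 91/5.
New z = 64/5 + (91/5) = 31.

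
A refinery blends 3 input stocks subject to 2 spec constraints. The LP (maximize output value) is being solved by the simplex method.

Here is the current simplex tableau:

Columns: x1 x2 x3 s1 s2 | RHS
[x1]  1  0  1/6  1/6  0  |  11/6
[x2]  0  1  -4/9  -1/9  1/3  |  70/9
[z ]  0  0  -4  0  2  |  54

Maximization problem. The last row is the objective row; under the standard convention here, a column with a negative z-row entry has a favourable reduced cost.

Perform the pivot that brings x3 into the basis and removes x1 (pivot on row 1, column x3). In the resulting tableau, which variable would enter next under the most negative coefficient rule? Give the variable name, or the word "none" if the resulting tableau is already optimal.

Pivot element 1/6. New z-row = old z-row − (-4)·(row 1/(1/6)).
Updated z-row coefficients: x1: 24, x2: 0, x3: 0, s1: 4, s2: 2.
No coefficient is strictly negative; the tableau after this pivot is optimal.

none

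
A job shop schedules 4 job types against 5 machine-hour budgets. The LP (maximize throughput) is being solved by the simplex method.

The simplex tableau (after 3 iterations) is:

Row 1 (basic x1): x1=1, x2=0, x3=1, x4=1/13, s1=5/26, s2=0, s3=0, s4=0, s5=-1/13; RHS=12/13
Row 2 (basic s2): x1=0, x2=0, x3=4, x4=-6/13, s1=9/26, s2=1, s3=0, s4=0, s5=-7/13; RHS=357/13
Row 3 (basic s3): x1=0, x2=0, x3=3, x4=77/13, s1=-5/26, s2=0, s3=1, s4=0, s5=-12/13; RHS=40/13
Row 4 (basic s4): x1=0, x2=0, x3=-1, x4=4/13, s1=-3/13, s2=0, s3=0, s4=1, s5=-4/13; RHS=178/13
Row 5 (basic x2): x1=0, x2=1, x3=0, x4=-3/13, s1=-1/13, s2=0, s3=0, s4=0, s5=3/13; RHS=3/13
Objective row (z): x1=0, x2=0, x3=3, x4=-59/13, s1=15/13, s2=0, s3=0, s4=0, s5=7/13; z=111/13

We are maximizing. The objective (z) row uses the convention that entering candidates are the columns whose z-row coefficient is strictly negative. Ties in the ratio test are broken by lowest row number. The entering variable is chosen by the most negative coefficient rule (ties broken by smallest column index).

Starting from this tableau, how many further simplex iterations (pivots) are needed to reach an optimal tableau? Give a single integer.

pivot: x4 in, s3 out → z = 839/77
pivot: s5 in, x2 out → z = 56/5
No improving column remains; optimal.

2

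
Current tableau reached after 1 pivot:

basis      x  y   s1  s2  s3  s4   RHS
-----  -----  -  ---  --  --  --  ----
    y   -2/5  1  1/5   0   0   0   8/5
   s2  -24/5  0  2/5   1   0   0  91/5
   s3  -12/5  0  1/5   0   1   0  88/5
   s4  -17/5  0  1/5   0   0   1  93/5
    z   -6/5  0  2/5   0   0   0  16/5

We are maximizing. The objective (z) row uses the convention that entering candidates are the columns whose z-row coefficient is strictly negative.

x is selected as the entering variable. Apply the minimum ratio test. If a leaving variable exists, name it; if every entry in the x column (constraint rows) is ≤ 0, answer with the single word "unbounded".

unbounded

x-column entries: row 1: -2/5, row 2: -24/5, row 3: -12/5, row 4: -17/5. All ≤ 0, so x can increase without bound; the LP is unbounded in this direction.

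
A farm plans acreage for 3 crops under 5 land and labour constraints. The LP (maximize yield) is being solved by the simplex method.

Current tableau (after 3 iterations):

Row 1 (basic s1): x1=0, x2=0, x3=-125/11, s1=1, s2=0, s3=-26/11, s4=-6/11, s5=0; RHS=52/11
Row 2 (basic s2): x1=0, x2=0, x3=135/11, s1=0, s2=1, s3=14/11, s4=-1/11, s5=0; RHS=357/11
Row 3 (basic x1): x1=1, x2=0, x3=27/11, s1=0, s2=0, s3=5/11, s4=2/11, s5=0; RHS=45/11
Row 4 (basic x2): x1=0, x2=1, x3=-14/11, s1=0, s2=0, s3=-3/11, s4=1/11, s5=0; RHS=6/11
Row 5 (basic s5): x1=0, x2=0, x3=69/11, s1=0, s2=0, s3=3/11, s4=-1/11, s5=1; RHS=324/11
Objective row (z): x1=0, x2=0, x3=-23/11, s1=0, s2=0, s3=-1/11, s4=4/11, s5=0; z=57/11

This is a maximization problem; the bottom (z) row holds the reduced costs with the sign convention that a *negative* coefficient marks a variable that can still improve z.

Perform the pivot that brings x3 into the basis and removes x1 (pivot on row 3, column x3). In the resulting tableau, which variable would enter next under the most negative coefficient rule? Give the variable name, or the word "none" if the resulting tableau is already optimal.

none

Pivot element 27/11. New z-row = old z-row − (-23/11)·(row 3/(27/11)).
Updated z-row coefficients: x1: 23/27, x2: 0, x3: 0, s1: 0, s2: 0, s3: 8/27, s4: 14/27, s5: 0.
No coefficient is strictly negative; the tableau after this pivot is optimal.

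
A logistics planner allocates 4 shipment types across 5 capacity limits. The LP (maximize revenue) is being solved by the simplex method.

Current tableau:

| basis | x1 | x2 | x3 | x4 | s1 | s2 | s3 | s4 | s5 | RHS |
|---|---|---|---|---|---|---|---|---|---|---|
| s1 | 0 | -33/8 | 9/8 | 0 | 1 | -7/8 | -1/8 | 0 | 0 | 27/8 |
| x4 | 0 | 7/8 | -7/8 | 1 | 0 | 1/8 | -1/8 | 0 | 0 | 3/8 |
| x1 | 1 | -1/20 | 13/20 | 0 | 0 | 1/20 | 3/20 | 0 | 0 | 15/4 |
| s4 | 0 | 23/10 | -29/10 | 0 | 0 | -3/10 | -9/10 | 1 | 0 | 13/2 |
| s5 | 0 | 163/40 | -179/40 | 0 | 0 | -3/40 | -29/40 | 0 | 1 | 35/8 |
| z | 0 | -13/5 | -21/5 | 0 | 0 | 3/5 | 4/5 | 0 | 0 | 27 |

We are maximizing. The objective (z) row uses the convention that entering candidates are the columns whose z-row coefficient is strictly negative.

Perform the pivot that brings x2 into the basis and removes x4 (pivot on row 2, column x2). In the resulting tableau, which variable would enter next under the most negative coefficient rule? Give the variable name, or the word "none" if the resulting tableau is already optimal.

x3

Pivot element 7/8. New z-row = old z-row − (-13/5)·(row 2/(7/8)).
Updated z-row coefficients: x1: 0, x2: 0, x3: -34/5, x4: 104/35, s1: 0, s2: 34/35, s3: 3/7, s4: 0, s5: 0.
The most negative is -34/5 in column x3, so x3 would enter next.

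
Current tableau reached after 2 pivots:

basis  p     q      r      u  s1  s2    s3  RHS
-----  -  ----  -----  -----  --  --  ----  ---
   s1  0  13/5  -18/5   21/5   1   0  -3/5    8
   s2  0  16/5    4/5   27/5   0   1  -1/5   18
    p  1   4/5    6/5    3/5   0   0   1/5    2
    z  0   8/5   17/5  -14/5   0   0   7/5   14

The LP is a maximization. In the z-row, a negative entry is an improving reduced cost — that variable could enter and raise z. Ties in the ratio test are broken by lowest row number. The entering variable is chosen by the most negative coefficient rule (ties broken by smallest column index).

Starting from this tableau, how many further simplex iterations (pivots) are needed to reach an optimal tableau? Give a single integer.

1

pivot: u in, s1 out → z = 58/3
No improving column remains; optimal.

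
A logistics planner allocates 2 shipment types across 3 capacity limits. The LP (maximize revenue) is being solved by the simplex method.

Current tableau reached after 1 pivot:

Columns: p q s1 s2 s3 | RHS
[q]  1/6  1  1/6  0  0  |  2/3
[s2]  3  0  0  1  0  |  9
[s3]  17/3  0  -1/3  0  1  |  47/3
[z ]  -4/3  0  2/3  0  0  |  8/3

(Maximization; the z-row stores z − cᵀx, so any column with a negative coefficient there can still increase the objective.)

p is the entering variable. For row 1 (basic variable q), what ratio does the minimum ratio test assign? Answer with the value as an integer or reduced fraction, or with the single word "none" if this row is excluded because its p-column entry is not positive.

4

Ratio = RHS / (p entry) = (2/3) / (1/6) = 4.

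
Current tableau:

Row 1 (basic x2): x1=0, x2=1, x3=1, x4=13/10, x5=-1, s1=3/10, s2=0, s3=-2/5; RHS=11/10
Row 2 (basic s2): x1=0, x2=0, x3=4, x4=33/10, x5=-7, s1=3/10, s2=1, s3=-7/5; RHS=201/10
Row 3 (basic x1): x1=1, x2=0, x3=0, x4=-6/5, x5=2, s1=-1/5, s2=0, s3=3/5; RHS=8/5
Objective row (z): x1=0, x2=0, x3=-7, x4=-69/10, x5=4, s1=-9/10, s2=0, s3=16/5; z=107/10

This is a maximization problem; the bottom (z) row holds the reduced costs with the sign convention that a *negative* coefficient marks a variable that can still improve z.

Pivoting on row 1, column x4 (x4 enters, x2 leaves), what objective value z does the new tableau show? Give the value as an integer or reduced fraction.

Minimum ratio for x4: (11/10)/(13/10) = 11/13.
z changes by −(z-row coeff of x4)·ratio = −(-69/10)·(11/13) = 759/130.
New z = 107/10 + (759/130) = 215/13.

215/13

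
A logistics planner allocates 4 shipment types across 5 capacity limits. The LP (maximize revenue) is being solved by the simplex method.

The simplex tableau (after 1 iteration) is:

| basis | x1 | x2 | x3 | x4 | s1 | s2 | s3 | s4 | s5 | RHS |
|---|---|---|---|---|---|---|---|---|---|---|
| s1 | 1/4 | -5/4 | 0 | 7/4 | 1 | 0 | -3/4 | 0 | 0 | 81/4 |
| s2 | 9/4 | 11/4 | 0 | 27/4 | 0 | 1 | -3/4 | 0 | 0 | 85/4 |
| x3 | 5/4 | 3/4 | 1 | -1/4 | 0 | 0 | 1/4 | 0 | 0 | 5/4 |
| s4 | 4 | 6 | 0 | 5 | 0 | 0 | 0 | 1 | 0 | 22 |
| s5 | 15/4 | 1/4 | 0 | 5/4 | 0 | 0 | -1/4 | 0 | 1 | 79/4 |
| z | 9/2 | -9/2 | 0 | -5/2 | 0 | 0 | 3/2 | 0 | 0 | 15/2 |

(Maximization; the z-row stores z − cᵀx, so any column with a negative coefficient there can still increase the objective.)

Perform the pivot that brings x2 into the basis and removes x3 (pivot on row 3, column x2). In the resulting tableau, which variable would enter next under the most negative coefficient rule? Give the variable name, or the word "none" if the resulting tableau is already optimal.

x4

Pivot element 3/4. New z-row = old z-row − (-9/2)·(row 3/(3/4)).
Updated z-row coefficients: x1: 12, x2: 0, x3: 6, x4: -4, s1: 0, s2: 0, s3: 3, s4: 0, s5: 0.
The most negative is -4 in column x4, so x4 would enter next.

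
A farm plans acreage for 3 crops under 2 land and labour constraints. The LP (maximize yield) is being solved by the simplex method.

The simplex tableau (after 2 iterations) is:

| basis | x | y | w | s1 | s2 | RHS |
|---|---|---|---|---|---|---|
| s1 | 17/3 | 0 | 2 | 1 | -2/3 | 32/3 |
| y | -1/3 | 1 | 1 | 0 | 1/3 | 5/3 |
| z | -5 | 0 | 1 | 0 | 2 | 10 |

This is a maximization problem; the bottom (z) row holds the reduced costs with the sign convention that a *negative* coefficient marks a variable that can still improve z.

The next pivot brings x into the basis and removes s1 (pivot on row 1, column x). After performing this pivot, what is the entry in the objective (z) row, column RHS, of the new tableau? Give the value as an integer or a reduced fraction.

Pivot element is row 1, column x: 17/3.
Normalize row 1: new (row 1, RHS) = (32/3)/(17/3) = 32/17.
z-row ← z-row − (-5)·(new row 1): 10 − (-5)·(32/17) = 330/17.

330/17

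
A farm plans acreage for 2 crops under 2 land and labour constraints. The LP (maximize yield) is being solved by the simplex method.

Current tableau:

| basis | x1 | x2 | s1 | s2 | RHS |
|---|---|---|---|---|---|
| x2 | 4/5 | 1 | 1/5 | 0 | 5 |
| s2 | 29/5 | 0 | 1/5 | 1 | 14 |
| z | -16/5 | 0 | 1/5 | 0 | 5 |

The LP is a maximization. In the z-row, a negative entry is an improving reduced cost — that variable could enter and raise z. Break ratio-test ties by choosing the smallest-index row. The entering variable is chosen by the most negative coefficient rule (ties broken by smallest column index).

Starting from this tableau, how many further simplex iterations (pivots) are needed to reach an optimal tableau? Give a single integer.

1

pivot: x1 in, s2 out → z = 369/29
No improving column remains; optimal.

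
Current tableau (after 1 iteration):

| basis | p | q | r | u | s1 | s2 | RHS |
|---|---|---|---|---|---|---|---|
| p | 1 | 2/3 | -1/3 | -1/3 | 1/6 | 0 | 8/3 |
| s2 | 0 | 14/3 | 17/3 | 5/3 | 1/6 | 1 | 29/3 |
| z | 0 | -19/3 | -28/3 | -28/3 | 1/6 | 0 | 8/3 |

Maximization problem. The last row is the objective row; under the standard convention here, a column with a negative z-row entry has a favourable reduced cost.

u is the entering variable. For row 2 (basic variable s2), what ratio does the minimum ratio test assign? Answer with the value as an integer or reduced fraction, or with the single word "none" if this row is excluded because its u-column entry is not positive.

29/5

Ratio = RHS / (u entry) = (29/3) / (5/3) = 29/5.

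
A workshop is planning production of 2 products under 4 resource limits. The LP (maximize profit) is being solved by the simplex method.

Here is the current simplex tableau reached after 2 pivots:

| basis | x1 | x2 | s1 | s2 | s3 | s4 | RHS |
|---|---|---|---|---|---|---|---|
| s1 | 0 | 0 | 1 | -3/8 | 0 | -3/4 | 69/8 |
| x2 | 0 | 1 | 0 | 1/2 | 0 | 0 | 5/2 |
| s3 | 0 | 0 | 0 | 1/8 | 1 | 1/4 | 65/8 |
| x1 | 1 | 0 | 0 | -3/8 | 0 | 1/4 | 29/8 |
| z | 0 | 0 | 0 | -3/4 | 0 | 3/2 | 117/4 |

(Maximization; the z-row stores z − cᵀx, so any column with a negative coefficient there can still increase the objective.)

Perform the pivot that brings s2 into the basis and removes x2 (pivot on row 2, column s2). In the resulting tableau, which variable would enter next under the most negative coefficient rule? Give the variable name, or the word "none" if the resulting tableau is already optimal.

Pivot element 1/2. New z-row = old z-row − (-3/4)·(row 2/(1/2)).
Updated z-row coefficients: x1: 0, x2: 3/2, s1: 0, s2: 0, s3: 0, s4: 3/2.
No coefficient is strictly negative; the tableau after this pivot is optimal.

none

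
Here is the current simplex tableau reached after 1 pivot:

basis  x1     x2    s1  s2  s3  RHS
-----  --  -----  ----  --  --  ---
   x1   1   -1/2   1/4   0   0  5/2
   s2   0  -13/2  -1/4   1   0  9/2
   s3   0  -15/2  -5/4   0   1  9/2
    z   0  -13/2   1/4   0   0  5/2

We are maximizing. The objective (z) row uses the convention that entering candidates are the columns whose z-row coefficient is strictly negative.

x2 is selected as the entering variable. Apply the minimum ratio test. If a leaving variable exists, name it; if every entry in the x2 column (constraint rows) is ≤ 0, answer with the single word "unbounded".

x2-column entries: row 1: -1/2, row 2: -13/2, row 3: -15/2. All ≤ 0, so x2 can increase without bound; the LP is unbounded in this direction.

unbounded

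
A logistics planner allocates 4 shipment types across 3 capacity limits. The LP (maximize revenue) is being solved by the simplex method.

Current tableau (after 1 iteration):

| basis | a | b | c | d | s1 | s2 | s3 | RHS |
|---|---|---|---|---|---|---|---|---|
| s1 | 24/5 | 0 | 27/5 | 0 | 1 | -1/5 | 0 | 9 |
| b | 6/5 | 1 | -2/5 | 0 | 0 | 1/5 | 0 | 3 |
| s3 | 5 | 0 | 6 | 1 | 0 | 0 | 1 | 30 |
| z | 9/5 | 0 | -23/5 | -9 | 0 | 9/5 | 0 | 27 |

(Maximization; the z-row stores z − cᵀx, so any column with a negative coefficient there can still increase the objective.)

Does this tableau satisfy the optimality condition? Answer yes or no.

Column c has objective-row coefficient -23/5, which is negative; an improving pivot exists, so not yet optimal.

no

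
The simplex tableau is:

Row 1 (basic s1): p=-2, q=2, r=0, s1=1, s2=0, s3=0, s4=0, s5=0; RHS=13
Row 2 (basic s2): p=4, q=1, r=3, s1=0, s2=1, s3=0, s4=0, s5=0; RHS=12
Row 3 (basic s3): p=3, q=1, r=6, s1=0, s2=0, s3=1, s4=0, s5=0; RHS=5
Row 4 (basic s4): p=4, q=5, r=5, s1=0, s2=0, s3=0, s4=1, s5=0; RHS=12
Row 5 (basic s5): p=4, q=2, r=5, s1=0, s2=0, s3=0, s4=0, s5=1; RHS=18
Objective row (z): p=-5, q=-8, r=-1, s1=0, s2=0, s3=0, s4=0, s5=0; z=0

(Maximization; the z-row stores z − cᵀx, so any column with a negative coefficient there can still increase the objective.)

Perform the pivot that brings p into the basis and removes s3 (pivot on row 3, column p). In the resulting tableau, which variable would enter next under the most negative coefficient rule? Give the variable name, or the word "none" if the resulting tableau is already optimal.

Pivot element 3. New z-row = old z-row − (-5)·(row 3/3).
Updated z-row coefficients: p: 0, q: -19/3, r: 9, s1: 0, s2: 0, s3: 5/3, s4: 0, s5: 0.
The most negative is -19/3 in column q, so q would enter next.

q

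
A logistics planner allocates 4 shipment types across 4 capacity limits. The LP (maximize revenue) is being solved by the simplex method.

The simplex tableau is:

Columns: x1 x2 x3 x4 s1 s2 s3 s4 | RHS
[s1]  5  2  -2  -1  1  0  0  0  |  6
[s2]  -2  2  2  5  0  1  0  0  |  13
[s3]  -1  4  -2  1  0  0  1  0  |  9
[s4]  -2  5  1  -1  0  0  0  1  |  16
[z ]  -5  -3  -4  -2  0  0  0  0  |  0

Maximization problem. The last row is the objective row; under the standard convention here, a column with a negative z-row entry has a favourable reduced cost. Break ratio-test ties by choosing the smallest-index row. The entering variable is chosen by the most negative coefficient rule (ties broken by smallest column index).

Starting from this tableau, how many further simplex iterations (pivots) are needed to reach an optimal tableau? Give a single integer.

2

pivot: x1 in, s1 out → z = 6
pivot: x3 in, s2 out → z = 83
No improving column remains; optimal.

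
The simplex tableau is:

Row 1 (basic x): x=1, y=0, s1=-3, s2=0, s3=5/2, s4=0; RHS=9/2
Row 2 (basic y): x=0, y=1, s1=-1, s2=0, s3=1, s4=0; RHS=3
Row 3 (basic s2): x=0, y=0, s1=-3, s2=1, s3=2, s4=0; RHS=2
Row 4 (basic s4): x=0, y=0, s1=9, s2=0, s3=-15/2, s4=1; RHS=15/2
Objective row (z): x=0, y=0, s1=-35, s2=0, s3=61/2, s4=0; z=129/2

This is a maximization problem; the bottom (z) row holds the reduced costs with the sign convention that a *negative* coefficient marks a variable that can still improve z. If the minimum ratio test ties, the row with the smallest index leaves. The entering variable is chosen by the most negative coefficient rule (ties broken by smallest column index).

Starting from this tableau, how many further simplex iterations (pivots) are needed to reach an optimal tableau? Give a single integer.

1

pivot: s1 in, s4 out → z = 281/3
No improving column remains; optimal.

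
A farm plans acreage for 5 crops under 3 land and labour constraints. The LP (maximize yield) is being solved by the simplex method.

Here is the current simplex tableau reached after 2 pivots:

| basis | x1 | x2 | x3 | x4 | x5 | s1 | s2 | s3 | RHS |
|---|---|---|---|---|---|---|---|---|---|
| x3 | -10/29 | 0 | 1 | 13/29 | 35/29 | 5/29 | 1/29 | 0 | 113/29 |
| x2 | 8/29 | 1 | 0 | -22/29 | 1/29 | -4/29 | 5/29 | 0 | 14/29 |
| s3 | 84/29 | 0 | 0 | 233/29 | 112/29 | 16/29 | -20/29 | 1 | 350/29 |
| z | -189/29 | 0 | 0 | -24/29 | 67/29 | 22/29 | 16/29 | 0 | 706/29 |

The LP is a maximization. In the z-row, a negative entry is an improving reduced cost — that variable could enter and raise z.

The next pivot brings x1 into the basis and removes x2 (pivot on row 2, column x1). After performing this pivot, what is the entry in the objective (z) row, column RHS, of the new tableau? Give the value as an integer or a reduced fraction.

143/4

Pivot element is row 2, column x1: 8/29.
Normalize row 2: new (row 2, RHS) = (14/29)/(8/29) = 7/4.
z-row ← z-row − (-189/29)·(new row 2): 706/29 − (-189/29)·(7/4) = 143/4.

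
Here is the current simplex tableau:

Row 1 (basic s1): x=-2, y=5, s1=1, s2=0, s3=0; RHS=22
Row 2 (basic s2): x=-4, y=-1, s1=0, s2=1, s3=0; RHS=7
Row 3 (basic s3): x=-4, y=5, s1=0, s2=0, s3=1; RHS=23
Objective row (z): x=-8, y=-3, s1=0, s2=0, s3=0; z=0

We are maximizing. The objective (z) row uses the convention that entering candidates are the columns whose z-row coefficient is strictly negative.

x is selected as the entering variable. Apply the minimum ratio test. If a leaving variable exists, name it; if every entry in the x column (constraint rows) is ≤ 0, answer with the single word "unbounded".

unbounded

x-column entries: row 1: -2, row 2: -4, row 3: -4. All ≤ 0, so x can increase without bound; the LP is unbounded in this direction.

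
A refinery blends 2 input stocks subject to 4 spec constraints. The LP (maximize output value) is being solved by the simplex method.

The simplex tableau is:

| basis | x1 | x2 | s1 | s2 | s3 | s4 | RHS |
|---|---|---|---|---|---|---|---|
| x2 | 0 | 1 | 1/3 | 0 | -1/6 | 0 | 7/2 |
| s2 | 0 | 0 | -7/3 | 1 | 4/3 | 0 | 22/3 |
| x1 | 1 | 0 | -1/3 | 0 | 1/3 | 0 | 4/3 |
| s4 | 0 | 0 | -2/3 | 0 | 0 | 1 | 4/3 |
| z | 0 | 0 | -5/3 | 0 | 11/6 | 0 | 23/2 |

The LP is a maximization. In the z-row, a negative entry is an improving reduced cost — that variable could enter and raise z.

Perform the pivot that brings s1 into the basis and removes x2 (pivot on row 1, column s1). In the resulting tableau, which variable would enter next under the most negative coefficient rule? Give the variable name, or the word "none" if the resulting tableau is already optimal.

Pivot element 1/3. New z-row = old z-row − (-5/3)·(row 1/(1/3)).
Updated z-row coefficients: x1: 0, x2: 5, s1: 0, s2: 0, s3: 1, s4: 0.
No coefficient is strictly negative; the tableau after this pivot is optimal.

none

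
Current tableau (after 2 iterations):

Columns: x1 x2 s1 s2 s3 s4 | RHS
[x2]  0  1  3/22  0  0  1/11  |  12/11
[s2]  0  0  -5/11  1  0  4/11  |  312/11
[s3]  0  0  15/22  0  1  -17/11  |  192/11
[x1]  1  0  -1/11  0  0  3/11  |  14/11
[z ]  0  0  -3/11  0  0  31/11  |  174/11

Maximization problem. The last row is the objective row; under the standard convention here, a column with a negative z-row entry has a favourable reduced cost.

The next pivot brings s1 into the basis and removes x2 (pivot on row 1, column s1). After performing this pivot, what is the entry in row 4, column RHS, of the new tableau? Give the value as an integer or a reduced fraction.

Pivot element is row 1, column s1: 3/22.
Normalize row 1: new (row 1, RHS) = (12/11)/(3/22) = 8.
row 4 ← row 4 − (-1/11)·(new row 1): 14/11 − (-1/11)·8 = 2.

2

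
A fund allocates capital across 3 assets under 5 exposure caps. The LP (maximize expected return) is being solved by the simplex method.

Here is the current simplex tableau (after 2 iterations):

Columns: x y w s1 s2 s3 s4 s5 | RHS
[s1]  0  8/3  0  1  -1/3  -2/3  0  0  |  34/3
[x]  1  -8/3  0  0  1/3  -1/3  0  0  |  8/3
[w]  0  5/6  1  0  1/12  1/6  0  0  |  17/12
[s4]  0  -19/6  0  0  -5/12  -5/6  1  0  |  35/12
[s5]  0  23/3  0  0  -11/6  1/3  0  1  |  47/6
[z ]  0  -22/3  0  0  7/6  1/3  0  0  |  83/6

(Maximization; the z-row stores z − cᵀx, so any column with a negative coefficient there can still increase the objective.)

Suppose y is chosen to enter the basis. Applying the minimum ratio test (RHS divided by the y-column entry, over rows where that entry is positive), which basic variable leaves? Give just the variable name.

s5

Ratios: row 1 (s1): (34/3)/(8/3) = 17/4; row 2 (x): entry -8/3 ≤ 0, skip; row 3 (w): (17/12)/(5/6) = 17/10; row 4 (s4): entry -19/6 ≤ 0, skip; row 5 (s5): (47/6)/(23/3) = 47/46.
Minimum ratio 47/46 is in the s5 row, so s5 leaves.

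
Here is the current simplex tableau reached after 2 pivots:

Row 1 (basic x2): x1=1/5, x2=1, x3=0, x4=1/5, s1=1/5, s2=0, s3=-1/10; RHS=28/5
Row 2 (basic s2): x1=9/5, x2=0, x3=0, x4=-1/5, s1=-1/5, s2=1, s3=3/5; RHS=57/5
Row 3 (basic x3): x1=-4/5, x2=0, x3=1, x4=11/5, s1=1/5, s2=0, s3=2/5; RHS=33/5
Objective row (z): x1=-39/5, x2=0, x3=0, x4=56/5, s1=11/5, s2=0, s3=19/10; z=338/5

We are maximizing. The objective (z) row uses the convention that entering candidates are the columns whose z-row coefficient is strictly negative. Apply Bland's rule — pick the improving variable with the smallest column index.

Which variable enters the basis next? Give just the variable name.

Objective-row coefficients: x1: -39/5, x2: 0, x3: 0, x4: 56/5, s1: 11/5, s2: 0, s3: 19/10.
Improving columns: x1. Bland's rule picks the smallest column index → x1.

x1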